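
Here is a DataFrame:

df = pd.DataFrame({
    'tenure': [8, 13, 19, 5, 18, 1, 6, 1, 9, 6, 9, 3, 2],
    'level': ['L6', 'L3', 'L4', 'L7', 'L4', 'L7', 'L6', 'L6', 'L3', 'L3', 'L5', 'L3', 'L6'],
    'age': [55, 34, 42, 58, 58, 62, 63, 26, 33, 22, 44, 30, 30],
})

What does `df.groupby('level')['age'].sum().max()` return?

174

group by level, sum of age:
level
L3    119
L4    100
L5     44
L6    174
L7    120
Name: age, dtype: int64
Then the max of the resulting series: 174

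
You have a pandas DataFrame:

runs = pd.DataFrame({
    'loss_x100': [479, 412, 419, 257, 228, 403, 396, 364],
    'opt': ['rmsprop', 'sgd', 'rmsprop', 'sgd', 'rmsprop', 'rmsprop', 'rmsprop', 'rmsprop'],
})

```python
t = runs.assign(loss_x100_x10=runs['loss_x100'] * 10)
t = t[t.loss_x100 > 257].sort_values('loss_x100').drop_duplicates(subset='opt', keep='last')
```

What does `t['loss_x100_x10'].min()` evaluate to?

4120

add column loss_x100_x10 = runs['loss_x100'] * 10:
   loss_x100      opt  loss_x100_x10
0        479  rmsprop           4790
1        412      sgd           4120
2        419  rmsprop           4190
3        257      sgd           2570
4        228  rmsprop           2280
5        403  rmsprop           4030
6        396  rmsprop           3960
7        364  rmsprop           3640
filter rows where loss_x100 > 257:
   loss_x100      opt  loss_x100_x10
0        479  rmsprop           4790
1        412      sgd           4120
2        419  rmsprop           4190
5        403  rmsprop           4030
6        396  rmsprop           3960
7        364  rmsprop           3640
sort by loss_x100:
   loss_x100      opt  loss_x100_x10
7        364  rmsprop           3640
6        396  rmsprop           3960
5        403  rmsprop           4030
1        412      sgd           4120
2        419  rmsprop           4190
0        479  rmsprop           4790
drop duplicate opt (keep=last):
   loss_x100      opt  loss_x100_x10
1        412      sgd           4120
0        479  rmsprop           4790
Taking the min of column 'loss_x100_x10' gives 4120.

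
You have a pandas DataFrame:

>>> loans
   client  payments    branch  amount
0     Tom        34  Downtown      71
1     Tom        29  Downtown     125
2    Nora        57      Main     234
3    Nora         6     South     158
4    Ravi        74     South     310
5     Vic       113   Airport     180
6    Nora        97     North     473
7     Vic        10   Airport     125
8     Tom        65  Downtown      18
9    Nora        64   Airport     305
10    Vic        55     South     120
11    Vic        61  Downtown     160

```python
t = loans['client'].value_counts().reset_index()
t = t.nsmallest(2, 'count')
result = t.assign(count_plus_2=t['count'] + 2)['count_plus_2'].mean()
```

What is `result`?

value_counts of client:
client
Nora    4
Vic     4
Tom     3
Ravi    1
Name: count, dtype: int64
reset_index():
  client  count
0   Nora      4
1    Vic      4
2    Tom      3
3   Ravi      1
take 2 rows with smallest count:
  client  count
3   Ravi      1
2    Tom      3
add column count_plus_2 = t['count'] + 2:
  client  count  count_plus_2
3   Ravi      1             3
2    Tom      3             5
Taking the mean of column 'count_plus_2' gives 4.0.

4.0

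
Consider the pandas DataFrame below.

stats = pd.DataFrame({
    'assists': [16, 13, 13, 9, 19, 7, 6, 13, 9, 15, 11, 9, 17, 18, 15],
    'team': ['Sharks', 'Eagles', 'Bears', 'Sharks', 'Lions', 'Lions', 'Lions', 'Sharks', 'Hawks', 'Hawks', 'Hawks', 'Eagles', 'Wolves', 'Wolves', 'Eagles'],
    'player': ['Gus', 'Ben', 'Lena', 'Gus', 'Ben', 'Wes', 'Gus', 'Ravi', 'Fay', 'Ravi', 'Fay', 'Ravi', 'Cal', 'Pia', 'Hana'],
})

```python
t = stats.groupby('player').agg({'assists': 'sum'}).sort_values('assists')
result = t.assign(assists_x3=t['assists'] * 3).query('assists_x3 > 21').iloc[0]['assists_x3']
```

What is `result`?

39

group by player, sum of assists:
        assists
player         
Ben          32
Cal          17
Fay          20
Gus          31
Hana         15
Lena         13
Pia          18
Ravi         37
Wes           7
sort by assists:
        assists
player         
Wes           7
Lena         13
Hana         15
Cal          17
Pia          18
Fay          20
Gus          31
Ben          32
Ravi         37
add column assists_x3 = t['assists'] * 3:
        assists  assists_x3
player                     
Wes           7          21
Lena         13          39
Hana         15          45
Cal          17          51
Pia          18          54
Fay          20          60
Gus          31          93
Ben          32          96
Ravi         37         111
filter rows where assists_x3 > 21:
        assists  assists_x3
player                     
Lena         13          39
Hana         15          45
Cal          17          51
Pia          18          54
Fay          20          60
Gus          31          93
Ben          32          96
Ravi         37         111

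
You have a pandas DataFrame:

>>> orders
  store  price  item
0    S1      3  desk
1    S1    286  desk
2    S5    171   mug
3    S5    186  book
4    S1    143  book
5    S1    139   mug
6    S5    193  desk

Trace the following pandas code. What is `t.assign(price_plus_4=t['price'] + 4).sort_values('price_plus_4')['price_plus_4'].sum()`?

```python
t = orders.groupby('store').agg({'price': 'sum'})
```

group by store, sum of price:
       price
store       
S1       571
S5       550
add column price_plus_4 = t['price'] + 4:
       price  price_plus_4
store                     
S1       571           575
S5       550           554
sort by price_plus_4:
       price  price_plus_4
store                     
S5       550           554
S1       571           575
Then the sum of column 'price_plus_4': 1129

1129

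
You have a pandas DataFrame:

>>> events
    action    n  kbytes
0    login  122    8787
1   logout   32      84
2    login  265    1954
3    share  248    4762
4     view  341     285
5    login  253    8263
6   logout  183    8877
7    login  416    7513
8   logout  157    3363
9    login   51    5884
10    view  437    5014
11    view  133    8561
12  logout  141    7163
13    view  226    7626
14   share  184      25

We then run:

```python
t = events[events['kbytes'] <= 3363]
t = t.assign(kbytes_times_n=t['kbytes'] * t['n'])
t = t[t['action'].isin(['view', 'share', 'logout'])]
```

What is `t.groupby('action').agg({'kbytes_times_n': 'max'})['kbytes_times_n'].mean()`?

209925.333333

filter rows where kbytes <= 3363:
    action    n  kbytes
1   logout   32      84
2    login  265    1954
4     view  341     285
8   logout  157    3363
14   share  184      25
add column kbytes_times_n = t['kbytes'] * t['n']:
    action    n  kbytes  kbytes_times_n
1   logout   32      84            2688
2    login  265    1954          517810
4     view  341     285           97185
8   logout  157    3363          527991
14   share  184      25            4600
filter rows where action in ['view', 'share', 'logout']:
    action    n  kbytes  kbytes_times_n
1   logout   32      84            2688
4     view  341     285           97185
8   logout  157    3363          527991
14   share  184      25            4600
group by action, max of kbytes_times_n:
        kbytes_times_n
action                
logout          527991
share             4600
view             97185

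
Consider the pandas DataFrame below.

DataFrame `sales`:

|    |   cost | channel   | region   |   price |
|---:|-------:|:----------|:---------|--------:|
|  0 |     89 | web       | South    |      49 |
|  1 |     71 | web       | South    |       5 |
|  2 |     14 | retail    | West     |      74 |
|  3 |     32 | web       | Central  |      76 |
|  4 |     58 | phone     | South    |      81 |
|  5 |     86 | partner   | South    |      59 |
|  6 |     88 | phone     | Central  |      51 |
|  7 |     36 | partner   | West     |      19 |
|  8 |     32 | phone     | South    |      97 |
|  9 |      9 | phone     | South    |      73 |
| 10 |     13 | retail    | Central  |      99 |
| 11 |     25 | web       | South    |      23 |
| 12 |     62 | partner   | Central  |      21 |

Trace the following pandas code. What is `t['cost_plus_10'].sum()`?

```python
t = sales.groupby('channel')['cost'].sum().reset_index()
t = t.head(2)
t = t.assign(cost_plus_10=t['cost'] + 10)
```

group by channel, sum of cost:
channel
partner    184
phone      187
retail      27
web        217
Name: cost, dtype: int64
reset_index():
   channel  cost
0  partner   184
1    phone   187
2   retail    27
3      web   217
take first 2 rows:
   channel  cost
0  partner   184
1    phone   187
add column cost_plus_10 = t['cost'] + 10:
   channel  cost  cost_plus_10
0  partner   184           194
1    phone   187           197

391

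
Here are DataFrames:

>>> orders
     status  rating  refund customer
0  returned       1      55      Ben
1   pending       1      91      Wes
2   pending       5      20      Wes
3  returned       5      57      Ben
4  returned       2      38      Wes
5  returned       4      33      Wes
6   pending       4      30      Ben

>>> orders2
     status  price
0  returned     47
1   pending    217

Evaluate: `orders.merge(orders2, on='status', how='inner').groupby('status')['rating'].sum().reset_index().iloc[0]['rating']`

10

merge on 'status' (how='inner') → 7 rows:
     status  rating  refund customer  price
0  returned       1      55      Ben     47
1   pending       1      91      Wes    217
2   pending       5      20      Wes    217
3  returned       5      57      Ben     47
4  returned       2      38      Wes     47
5  returned       4      33      Wes     47
6   pending       4      30      Ben    217
group by status, sum of rating:
status
pending     10
returned    12
Name: rating, dtype: int64
reset_index():
     status  rating
0   pending      10
1  returned      12
The value at position 0, column 'rating' is 10.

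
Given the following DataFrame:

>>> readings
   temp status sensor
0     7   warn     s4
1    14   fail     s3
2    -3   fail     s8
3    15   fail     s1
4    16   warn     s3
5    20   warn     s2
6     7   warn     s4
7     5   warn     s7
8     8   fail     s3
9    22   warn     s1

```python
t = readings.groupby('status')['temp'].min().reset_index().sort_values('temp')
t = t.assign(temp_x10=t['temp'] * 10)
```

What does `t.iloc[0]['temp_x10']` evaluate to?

-30

group by status, min of temp:
status
fail   -3
warn    5
Name: temp, dtype: int64
reset_index():
  status  temp
0   fail    -3
1   warn     5
sort by temp:
  status  temp
0   fail    -3
1   warn     5
add column temp_x10 = t['temp'] * 10:
  status  temp  temp_x10
0   fail    -3       -30
1   warn     5        50
value at position 0, column 'temp_x10' → -30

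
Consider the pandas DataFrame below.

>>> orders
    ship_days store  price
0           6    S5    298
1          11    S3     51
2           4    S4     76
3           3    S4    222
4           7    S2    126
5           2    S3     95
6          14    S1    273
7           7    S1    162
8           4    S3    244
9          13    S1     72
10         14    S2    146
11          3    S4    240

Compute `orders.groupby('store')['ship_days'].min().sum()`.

25

group by store, min of ship_days:
store
S1    7
S2    7
S3    2
S4    3
S5    6
Name: ship_days, dtype: int64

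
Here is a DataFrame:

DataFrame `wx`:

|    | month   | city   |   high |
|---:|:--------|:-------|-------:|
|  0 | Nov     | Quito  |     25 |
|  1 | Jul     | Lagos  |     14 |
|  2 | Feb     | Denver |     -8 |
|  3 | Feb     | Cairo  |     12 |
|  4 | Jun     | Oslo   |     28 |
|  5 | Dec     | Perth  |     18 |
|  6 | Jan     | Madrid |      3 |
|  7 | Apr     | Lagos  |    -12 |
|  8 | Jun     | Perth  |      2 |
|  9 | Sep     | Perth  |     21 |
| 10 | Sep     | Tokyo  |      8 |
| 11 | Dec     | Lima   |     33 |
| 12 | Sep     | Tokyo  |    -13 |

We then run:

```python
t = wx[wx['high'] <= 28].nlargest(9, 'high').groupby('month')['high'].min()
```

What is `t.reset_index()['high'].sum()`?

82

filter rows where high <= 28:
   month    city  high
0    Nov   Quito    25
1    Jul   Lagos    14
2    Feb  Denver    -8
3    Feb   Cairo    12
4    Jun    Oslo    28
5    Dec   Perth    18
6    Jan  Madrid     3
7    Apr   Lagos   -12
8    Jun   Perth     2
9    Sep   Perth    21
10   Sep   Tokyo     8
12   Sep   Tokyo   -13
take 9 rows with largest high:
   month    city  high
4    Jun    Oslo    28
0    Nov   Quito    25
9    Sep   Perth    21
5    Dec   Perth    18
1    Jul   Lagos    14
3    Feb   Cairo    12
10   Sep   Tokyo     8
6    Jan  Madrid     3
8    Jun   Perth     2
group by month, min of high:
month
Dec    18
Feb    12
Jan     3
Jul    14
Jun     2
Nov    25
Sep     8
Name: high, dtype: int64
reset_index():
  month  high
0   Dec    18
1   Feb    12
2   Jan     3
3   Jul    14
4   Jun     2
5   Nov    25
6   Sep     8
Then the sum of column 'high': 82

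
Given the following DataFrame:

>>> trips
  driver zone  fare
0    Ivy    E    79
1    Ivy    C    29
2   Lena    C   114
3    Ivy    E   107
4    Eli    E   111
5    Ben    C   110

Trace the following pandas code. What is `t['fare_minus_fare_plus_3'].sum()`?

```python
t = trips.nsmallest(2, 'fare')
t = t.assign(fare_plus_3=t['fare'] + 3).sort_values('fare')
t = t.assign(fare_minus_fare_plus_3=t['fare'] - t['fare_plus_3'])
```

-6

take 2 rows with smallest fare:
  driver zone  fare
1    Ivy    C    29
0    Ivy    E    79
add column fare_plus_3 = t['fare'] + 3:
  driver zone  fare  fare_plus_3
1    Ivy    C    29           32
0    Ivy    E    79           82
sort by fare:
  driver zone  fare  fare_plus_3
1    Ivy    C    29           32
0    Ivy    E    79           82
add column fare_minus_fare_plus_3 = t['fare'] - t['fare_plus_3']:
  driver zone  fare  fare_plus_3  fare_minus_fare_plus_3
1    Ivy    C    29           32                      -3
0    Ivy    E    79           82                      -3
The sum of column 'fare_minus_fare_plus_3' is -6.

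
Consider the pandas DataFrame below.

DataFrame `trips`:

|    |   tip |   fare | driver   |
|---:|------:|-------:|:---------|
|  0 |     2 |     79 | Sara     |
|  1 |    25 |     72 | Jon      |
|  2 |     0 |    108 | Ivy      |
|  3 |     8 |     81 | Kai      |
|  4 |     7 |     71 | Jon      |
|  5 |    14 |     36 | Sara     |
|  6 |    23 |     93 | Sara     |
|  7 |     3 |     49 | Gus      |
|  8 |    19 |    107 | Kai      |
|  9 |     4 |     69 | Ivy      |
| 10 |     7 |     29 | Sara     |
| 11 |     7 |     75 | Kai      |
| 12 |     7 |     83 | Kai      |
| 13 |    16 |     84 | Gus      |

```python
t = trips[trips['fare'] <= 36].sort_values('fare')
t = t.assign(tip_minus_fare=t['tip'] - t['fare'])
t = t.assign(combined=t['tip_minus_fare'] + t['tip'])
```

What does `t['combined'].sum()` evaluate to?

-23

filter rows where fare <= 36:
    tip  fare driver
5    14    36   Sara
10    7    29   Sara
sort by fare:
    tip  fare driver
10    7    29   Sara
5    14    36   Sara
add column tip_minus_fare = t['tip'] - t['fare']:
    tip  fare driver  tip_minus_fare
10    7    29   Sara             -22
5    14    36   Sara             -22
add column combined = t['tip_minus_fare'] + t['tip']:
    tip  fare driver  tip_minus_fare  combined
10    7    29   Sara             -22       -15
5    14    36   Sara             -22        -8
Hence -23.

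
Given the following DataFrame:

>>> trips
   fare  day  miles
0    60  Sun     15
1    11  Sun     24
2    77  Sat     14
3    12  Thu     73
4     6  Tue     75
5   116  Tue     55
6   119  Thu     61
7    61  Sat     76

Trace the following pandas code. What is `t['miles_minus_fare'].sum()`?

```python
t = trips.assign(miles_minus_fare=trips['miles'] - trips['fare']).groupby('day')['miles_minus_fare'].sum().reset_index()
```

-69

add column miles_minus_fare = trips['miles'] - trips['fare']:
   fare  day  miles  miles_minus_fare
0    60  Sun     15               -45
1    11  Sun     24                13
2    77  Sat     14               -63
3    12  Thu     73                61
4     6  Tue     75                69
5   116  Tue     55               -61
6   119  Thu     61               -58
7    61  Sat     76                15
group by day, sum of miles_minus_fare:
day
Sat   -48
Sun   -32
Thu     3
Tue     8
Name: miles_minus_fare, dtype: int64
reset_index():
   day  miles_minus_fare
0  Sat               -48
1  Sun               -32
2  Thu                 3
3  Tue                 8
Hence -69.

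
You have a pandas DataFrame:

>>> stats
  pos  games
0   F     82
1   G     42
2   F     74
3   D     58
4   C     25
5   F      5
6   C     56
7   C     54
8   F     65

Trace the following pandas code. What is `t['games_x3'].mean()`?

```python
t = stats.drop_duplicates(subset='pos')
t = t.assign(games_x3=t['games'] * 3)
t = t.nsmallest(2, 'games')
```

100.5

drop duplicate pos (keep=first):
  pos  games
0   F     82
1   G     42
3   D     58
4   C     25
add column games_x3 = t['games'] * 3:
  pos  games  games_x3
0   F     82       246
1   G     42       126
3   D     58       174
4   C     25        75
take 2 rows with smallest games:
  pos  games  games_x3
4   C     25        75
1   G     42       126
Taking the mean of column 'games_x3' gives 100.5.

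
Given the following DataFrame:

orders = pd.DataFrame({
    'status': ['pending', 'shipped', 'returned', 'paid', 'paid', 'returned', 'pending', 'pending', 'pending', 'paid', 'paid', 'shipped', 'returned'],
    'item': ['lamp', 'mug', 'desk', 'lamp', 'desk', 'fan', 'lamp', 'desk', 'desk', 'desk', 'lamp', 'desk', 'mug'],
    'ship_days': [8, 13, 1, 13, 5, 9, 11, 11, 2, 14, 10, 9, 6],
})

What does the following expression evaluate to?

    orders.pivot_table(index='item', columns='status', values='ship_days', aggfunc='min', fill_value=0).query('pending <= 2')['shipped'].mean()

7.33333333333

pivot: rows=item, cols=status, min(ship_days):
status  paid  pending  returned  shipped
item                                    
desk       5        2         1        9
fan        0        0         9        0
lamp      10        8         0        0
mug        0        0         6       13
filter rows where pending <= 2:
status  paid  pending  returned  shipped
item                                    
desk       5        2         1        9
fan        0        0         9        0
mug        0        0         6       13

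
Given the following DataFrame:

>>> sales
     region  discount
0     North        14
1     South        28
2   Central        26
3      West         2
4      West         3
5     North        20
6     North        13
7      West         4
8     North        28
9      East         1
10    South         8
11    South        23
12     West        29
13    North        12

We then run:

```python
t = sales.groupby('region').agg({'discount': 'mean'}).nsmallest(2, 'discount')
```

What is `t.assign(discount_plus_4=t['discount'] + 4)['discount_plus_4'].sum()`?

18.5

group by region, mean of discount:
          discount
region            
Central  26.000000
East      1.000000
North    17.400000
South    19.666667
West      9.500000
take 2 rows with smallest discount:
        discount
region          
East         1.0
West         9.5
add column discount_plus_4 = t['discount'] + 4:
        discount  discount_plus_4
region                           
East         1.0              5.0
West         9.5             13.5
Hence 18.5.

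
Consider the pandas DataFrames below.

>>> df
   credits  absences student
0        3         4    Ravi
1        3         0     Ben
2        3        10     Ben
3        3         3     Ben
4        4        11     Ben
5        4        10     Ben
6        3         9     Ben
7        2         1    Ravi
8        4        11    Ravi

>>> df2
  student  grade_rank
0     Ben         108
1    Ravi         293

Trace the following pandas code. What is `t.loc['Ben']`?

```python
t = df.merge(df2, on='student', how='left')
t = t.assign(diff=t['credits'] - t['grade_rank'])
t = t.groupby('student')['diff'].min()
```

-105

merge on 'student' (how='left') → 9 rows:
   credits  absences student  grade_rank
0        3         4    Ravi         293
1        3         0     Ben         108
2        3        10     Ben         108
3        3         3     Ben         108
4        4        11     Ben         108
5        4        10     Ben         108
6        3         9     Ben         108
7        2         1    Ravi         293
8        4        11    Ravi         293
add column diff = t['credits'] - t['grade_rank']:
   credits  absences student  grade_rank  diff
0        3         4    Ravi         293  -290
1        3         0     Ben         108  -105
2        3        10     Ben         108  -105
3        3         3     Ben         108  -105
4        4        11     Ben         108  -104
5        4        10     Ben         108  -104
6        3         9     Ben         108  -105
7        2         1    Ravi         293  -291
8        4        11    Ravi         293  -289
group by student, min of diff:
student
Ben    -105
Ravi   -291
Name: diff, dtype: int64
So loc['Ben'] = -105.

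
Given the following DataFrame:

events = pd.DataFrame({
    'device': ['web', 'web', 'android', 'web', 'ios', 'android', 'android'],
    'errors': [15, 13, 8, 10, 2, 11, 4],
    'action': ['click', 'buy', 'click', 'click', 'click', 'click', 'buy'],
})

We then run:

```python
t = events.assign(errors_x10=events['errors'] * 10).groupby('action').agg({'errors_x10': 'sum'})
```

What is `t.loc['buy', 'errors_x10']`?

add column errors_x10 = events['errors'] * 10:
    device  errors action  errors_x10
0      web      15  click         150
1      web      13    buy         130
2  android       8  click          80
3      web      10  click         100
4      ios       2  click          20
5  android      11  click         110
6  android       4    buy          40
group by action, sum of errors_x10:
        errors_x10
action            
buy            170
click          460
So loc['buy', 'errors_x10'] = 170.

170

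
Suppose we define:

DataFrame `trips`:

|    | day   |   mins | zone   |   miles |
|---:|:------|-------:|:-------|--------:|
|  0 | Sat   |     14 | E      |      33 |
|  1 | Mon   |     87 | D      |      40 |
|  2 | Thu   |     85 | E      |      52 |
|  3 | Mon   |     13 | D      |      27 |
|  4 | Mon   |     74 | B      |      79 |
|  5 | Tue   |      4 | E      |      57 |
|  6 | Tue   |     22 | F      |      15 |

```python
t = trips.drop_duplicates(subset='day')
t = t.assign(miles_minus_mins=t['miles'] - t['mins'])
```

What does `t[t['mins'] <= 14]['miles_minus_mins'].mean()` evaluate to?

drop duplicate day (keep=first):
   day  mins zone  miles
0  Sat    14    E     33
1  Mon    87    D     40
2  Thu    85    E     52
5  Tue     4    E     57
add column miles_minus_mins = t['miles'] - t['mins']:
   day  mins zone  miles  miles_minus_mins
0  Sat    14    E     33                19
1  Mon    87    D     40               -47
2  Thu    85    E     52               -33
5  Tue     4    E     57                53
filter rows where mins <= 14:
   day  mins zone  miles  miles_minus_mins
0  Sat    14    E     33                19
5  Tue     4    E     57                53
Reading off the mean of column 'miles_minus_mins', we get 36.0.

36.0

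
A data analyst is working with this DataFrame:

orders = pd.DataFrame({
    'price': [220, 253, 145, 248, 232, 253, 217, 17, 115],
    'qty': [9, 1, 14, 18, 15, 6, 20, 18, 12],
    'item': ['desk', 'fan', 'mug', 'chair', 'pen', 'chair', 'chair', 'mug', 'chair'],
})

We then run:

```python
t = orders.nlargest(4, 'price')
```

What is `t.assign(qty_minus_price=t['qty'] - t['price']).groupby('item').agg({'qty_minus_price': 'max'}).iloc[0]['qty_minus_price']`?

-230

take 4 rows with largest price:
   price  qty   item
1    253    1    fan
5    253    6  chair
3    248   18  chair
4    232   15    pen
add column qty_minus_price = t['qty'] - t['price']:
   price  qty   item  qty_minus_price
1    253    1    fan             -252
5    253    6  chair             -247
3    248   18  chair             -230
4    232   15    pen             -217
group by item, max of qty_minus_price:
       qty_minus_price
item                  
chair             -230
fan               -252
pen               -217
The value at position 0, column 'qty_minus_price' is -230.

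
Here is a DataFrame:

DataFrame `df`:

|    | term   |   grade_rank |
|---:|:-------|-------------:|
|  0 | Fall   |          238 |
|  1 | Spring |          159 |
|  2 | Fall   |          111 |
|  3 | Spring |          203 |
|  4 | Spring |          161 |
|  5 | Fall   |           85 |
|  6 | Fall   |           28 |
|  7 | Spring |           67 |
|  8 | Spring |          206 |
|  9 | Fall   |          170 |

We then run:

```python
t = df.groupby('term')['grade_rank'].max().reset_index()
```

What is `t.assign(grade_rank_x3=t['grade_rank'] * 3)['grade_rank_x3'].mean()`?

666.0

group by term, max of grade_rank:
term
Fall      238
Spring    206
Name: grade_rank, dtype: int64
reset_index():
     term  grade_rank
0    Fall         238
1  Spring         206
add column grade_rank_x3 = t['grade_rank'] * 3:
     term  grade_rank  grade_rank_x3
0    Fall         238            714
1  Spring         206            618
Taking the mean of column 'grade_rank_x3' gives 666.0.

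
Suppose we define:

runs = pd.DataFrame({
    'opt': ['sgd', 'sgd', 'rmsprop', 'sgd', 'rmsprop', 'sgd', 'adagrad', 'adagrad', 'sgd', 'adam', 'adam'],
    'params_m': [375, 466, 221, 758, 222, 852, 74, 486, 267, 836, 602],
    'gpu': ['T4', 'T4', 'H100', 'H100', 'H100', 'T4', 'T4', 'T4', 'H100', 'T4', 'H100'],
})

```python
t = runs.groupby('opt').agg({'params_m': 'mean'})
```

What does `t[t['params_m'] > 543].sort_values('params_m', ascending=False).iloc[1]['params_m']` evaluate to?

group by opt, mean of params_m:
         params_m
opt              
adagrad     280.0
adam        719.0
rmsprop     221.5
sgd         543.6
filter rows where params_m > 543:
      params_m
opt           
adam     719.0
sgd      543.6
sort by params_m descending:
      params_m
opt           
adam     719.0
sgd      543.6
The value at position 1, column 'params_m' is 543.6.

543.6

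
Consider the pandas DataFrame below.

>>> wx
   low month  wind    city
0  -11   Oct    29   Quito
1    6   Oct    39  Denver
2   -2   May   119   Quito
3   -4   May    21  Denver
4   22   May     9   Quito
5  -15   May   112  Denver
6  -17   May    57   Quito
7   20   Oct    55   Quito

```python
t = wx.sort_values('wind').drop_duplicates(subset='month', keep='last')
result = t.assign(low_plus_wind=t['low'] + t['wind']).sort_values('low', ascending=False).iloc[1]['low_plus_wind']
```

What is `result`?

117

sort by wind:
   low month  wind    city
4   22   May     9   Quito
3   -4   May    21  Denver
0  -11   Oct    29   Quito
1    6   Oct    39  Denver
7   20   Oct    55   Quito
6  -17   May    57   Quito
5  -15   May   112  Denver
2   -2   May   119   Quito
drop duplicate month (keep=last):
   low month  wind   city
7   20   Oct    55  Quito
2   -2   May   119  Quito
add column low_plus_wind = t['low'] + t['wind']:
   low month  wind   city  low_plus_wind
7   20   Oct    55  Quito             75
2   -2   May   119  Quito            117
sort by low descending:
   low month  wind   city  low_plus_wind
7   20   Oct    55  Quito             75
2   -2   May   119  Quito            117
So iloc[1]['low_plus_wind'] = 117.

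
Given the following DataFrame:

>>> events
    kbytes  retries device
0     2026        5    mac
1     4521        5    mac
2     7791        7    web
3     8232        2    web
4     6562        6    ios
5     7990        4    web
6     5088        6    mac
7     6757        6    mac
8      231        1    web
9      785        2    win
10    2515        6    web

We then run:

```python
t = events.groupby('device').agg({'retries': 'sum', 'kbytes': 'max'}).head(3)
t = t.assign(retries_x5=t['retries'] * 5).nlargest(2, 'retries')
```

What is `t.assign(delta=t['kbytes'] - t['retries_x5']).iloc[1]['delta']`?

8132

group by device: sum(retries), max(kbytes):
        retries  kbytes
device                 
ios           6    6562
mac          22    6757
web          20    8232
win           2     785
take first 3 rows:
        retries  kbytes
device                 
ios           6    6562
mac          22    6757
web          20    8232
add column retries_x5 = t['retries'] * 5:
        retries  kbytes  retries_x5
device                             
ios           6    6562          30
mac          22    6757         110
web          20    8232         100
take 2 rows with largest retries:
        retries  kbytes  retries_x5
device                             
mac          22    6757         110
web          20    8232         100
add column delta = t['kbytes'] - t['retries_x5']:
        retries  kbytes  retries_x5  delta
device                                    
mac          22    6757         110   6647
web          20    8232         100   8132
So iloc[1]['delta'] = 8132.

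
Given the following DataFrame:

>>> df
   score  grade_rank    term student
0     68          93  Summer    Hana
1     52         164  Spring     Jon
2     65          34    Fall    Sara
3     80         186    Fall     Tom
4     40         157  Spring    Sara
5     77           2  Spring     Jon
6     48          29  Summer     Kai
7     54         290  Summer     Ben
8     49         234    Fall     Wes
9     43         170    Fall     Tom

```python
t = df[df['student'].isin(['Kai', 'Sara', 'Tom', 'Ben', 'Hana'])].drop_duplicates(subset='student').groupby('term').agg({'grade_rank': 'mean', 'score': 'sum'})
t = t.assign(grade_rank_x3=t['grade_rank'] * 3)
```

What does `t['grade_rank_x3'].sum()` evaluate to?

filter rows where student in ['Kai', 'Sara', 'Tom', 'Ben', 'Hana']:
   score  grade_rank    term student
0     68          93  Summer    Hana
2     65          34    Fall    Sara
3     80         186    Fall     Tom
4     40         157  Spring    Sara
6     48          29  Summer     Kai
7     54         290  Summer     Ben
9     43         170    Fall     Tom
drop duplicate student (keep=first):
   score  grade_rank    term student
0     68          93  Summer    Hana
2     65          34    Fall    Sara
3     80         186    Fall     Tom
6     48          29  Summer     Kai
7     54         290  Summer     Ben
group by term: mean(grade_rank), sum(score):
        grade_rank  score
term                     
Fall    110.000000    145
Summer  137.333333    170
add column grade_rank_x3 = t['grade_rank'] * 3:
        grade_rank  score  grade_rank_x3
term                                    
Fall    110.000000    145          330.0
Summer  137.333333    170          412.0
The sum of column 'grade_rank_x3' is 742.0.

742.0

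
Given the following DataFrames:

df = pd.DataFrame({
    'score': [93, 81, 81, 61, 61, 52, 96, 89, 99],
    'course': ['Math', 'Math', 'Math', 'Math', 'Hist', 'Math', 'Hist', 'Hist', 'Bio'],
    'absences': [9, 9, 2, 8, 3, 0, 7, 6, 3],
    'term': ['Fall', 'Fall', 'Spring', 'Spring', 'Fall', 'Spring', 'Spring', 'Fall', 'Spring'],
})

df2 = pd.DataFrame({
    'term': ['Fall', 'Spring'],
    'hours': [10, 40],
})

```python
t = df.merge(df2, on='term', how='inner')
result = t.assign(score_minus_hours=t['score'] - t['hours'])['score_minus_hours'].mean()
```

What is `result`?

merge on 'term' (how='inner') → 9 rows:
   score course  absences    term  hours
0     93   Math         9    Fall     10
1     81   Math         9    Fall     10
2     81   Math         2  Spring     40
3     61   Math         8  Spring     40
4     61   Hist         3    Fall     10
5     52   Math         0  Spring     40
6     96   Hist         7  Spring     40
7     89   Hist         6    Fall     10
8     99    Bio         3  Spring     40
add column score_minus_hours = t['score'] - t['hours']:
   score course  absences    term  hours  score_minus_hours
0     93   Math         9    Fall     10                 83
1     81   Math         9    Fall     10                 71
2     81   Math         2  Spring     40                 41
3     61   Math         8  Spring     40                 21
4     61   Hist         3    Fall     10                 51
5     52   Math         0  Spring     40                 12
6     96   Hist         7  Spring     40                 56
7     89   Hist         6    Fall     10                 79
8     99    Bio         3  Spring     40                 59
Then the mean of column 'score_minus_hours': 52.5555555556

52.5555555556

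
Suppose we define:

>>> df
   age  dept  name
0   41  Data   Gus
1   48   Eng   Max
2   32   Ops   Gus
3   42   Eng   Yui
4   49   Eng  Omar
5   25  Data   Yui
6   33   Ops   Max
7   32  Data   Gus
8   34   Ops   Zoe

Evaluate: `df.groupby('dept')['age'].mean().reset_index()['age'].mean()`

group by dept, mean of age:
dept
Data    32.666667
Eng     46.333333
Ops     33.000000
Name: age, dtype: float64
reset_index():
   dept        age
0  Data  32.666667
1   Eng  46.333333
2   Ops  33.000000
So mean() = 37.3333333333.

37.3333333333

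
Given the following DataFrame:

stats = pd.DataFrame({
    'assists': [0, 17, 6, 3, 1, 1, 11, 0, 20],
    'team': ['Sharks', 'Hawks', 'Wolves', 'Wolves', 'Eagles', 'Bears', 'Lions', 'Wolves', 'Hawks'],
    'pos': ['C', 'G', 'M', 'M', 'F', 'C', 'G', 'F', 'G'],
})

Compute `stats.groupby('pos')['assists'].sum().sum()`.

group by pos, sum of assists:
pos
C     1
F     1
G    48
M     9
Name: assists, dtype: int64
sum of the resulting series → 59

59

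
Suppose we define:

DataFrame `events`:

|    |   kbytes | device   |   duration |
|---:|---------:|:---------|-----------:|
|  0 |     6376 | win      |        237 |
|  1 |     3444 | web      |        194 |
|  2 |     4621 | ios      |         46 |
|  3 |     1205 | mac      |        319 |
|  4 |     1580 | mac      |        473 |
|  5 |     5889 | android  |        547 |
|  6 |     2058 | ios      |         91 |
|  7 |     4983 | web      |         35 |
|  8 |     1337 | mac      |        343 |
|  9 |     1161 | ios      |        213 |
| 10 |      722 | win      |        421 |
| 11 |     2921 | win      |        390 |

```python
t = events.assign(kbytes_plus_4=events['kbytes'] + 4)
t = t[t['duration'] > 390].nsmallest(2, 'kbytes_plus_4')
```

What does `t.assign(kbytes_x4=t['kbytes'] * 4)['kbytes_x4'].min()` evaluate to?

add column kbytes_plus_4 = events['kbytes'] + 4:
    kbytes   device  duration  kbytes_plus_4
0     6376      win       237           6380
1     3444      web       194           3448
2     4621      ios        46           4625
3     1205      mac       319           1209
4     1580      mac       473           1584
5     5889  android       547           5893
6     2058      ios        91           2062
7     4983      web        35           4987
8     1337      mac       343           1341
9     1161      ios       213           1165
10     722      win       421            726
11    2921      win       390           2925
filter rows where duration > 390:
    kbytes   device  duration  kbytes_plus_4
4     1580      mac       473           1584
5     5889  android       547           5893
10     722      win       421            726
take 2 rows with smallest kbytes_plus_4:
    kbytes device  duration  kbytes_plus_4
10     722    win       421            726
4     1580    mac       473           1584
add column kbytes_x4 = t['kbytes'] * 4:
    kbytes device  duration  kbytes_plus_4  kbytes_x4
10     722    win       421            726       2888
4     1580    mac       473           1584       6320
So min() = 2888.

2888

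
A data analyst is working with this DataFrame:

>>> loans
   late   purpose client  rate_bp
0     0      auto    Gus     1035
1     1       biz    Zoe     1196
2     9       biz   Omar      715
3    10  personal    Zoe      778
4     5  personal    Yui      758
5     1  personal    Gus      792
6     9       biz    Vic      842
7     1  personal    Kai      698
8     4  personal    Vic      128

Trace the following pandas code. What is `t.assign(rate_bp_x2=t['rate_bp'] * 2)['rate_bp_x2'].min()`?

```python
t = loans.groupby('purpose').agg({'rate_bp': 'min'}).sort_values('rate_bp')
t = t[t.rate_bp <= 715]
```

256

group by purpose, min of rate_bp:
          rate_bp
purpose          
auto         1035
biz           715
personal      128
sort by rate_bp:
          rate_bp
purpose          
personal      128
biz           715
auto         1035
filter rows where rate_bp <= 715:
          rate_bp
purpose          
personal      128
biz           715
add column rate_bp_x2 = t['rate_bp'] * 2:
          rate_bp  rate_bp_x2
purpose                      
personal      128         256
biz           715        1430
Hence 256.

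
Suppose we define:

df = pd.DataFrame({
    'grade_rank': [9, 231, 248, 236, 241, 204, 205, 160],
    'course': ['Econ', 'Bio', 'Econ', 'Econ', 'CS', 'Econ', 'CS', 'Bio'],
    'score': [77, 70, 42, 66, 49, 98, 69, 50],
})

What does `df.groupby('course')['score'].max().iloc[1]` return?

69

group by course, max of score:
course
Bio     70
CS      69
Econ    98
Name: score, dtype: int64
Finally, value at position 1 = 69.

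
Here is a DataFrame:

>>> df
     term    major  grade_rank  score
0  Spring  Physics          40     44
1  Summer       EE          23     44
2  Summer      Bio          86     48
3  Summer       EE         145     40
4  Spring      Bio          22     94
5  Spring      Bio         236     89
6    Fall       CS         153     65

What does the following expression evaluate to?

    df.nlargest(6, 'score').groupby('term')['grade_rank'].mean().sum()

306.833333333

take 6 rows with largest score:
     term    major  grade_rank  score
4  Spring      Bio          22     94
5  Spring      Bio         236     89
6    Fall       CS         153     65
2  Summer      Bio          86     48
0  Spring  Physics          40     44
1  Summer       EE          23     44
group by term, mean of grade_rank:
term
Fall      153.000000
Spring     99.333333
Summer     54.500000
Name: grade_rank, dtype: float64
Then the sum of the resulting series: 306.833333333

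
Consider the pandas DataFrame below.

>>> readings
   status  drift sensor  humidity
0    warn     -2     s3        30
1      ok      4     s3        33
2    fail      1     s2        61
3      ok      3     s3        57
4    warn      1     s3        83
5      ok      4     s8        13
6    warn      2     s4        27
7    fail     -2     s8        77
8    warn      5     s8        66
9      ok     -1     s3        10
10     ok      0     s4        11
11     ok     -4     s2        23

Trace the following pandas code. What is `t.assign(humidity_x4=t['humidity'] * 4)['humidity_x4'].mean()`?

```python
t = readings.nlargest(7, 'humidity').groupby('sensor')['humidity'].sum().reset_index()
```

542.666666667

take 7 rows with largest humidity:
  status  drift sensor  humidity
4   warn      1     s3        83
7   fail     -2     s8        77
8   warn      5     s8        66
2   fail      1     s2        61
3     ok      3     s3        57
1     ok      4     s3        33
0   warn     -2     s3        30
group by sensor, sum of humidity:
sensor
s2     61
s3    203
s8    143
Name: humidity, dtype: int64
reset_index():
  sensor  humidity
0     s2        61
1     s3       203
2     s8       143
add column humidity_x4 = t['humidity'] * 4:
  sensor  humidity  humidity_x4
0     s2        61          244
1     s3       203          812
2     s8       143          572
So mean() = 542.666666667.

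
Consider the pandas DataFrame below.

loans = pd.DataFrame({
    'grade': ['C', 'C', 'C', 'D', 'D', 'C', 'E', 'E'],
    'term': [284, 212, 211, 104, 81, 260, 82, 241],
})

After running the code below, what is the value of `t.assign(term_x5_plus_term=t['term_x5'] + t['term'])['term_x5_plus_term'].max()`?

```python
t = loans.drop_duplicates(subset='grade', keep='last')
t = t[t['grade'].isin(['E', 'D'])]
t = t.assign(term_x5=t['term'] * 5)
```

1446

drop duplicate grade (keep=last):
  grade  term
4     D    81
5     C   260
7     E   241
filter rows where grade in ['E', 'D']:
  grade  term
4     D    81
7     E   241
add column term_x5 = t['term'] * 5:
  grade  term  term_x5
4     D    81      405
7     E   241     1205
add column term_x5_plus_term = t['term_x5'] + t['term']:
  grade  term  term_x5  term_x5_plus_term
4     D    81      405                486
7     E   241     1205               1446
Hence 1446.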